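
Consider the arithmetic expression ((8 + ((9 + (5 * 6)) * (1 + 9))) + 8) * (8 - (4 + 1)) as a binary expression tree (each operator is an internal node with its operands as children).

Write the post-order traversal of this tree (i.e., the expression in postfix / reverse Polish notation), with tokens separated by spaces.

Post-order on an expression tree gives postfix notation: for each operator, emit left operand, right operand, then the operator.

8 9 5 6 * + 1 9 + * + 8 + 8 4 1 + - *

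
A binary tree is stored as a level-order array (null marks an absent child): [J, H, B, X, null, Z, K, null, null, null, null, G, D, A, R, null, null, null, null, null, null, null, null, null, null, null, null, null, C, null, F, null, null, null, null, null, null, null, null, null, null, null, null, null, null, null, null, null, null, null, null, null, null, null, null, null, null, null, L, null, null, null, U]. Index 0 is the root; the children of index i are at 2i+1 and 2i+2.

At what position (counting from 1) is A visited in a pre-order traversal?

Pre-order visits the node, then its left subtree, then its right subtree.
Visit J.
At J: go left to H.
  Visit H.
  At H: go left to X.
    X is a leaf — visit X.
  At H: no right child.
At J: go right to B.
  Visit B.
  At B: go left to Z.
    Visit Z.
    At Z: go left to G.
      G is a leaf — visit G.
    At Z: go right to D.
      D is a leaf — visit D.
  At B: go right to K.
    Visit K.
    At K: go left to A.
      Visit A.
      At A: no left child.
      At A: go right to C.
        Visit C.
        At C: no left child.
        At C: go right to L.
          L is a leaf — visit L.
    At K: go right to R.
      Visit R.
      At R: no left child.
      At R: go right to F.
        Visit F.
        At F: no left child.
        At F: go right to U.
          U is a leaf — visit U.
Full pre-order sequence: J, H, X, B, Z, G, D, K, A, C, L, R, F, U.

9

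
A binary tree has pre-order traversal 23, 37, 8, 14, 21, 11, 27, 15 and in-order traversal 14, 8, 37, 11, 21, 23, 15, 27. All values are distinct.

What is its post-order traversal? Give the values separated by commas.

14, 8, 11, 21, 37, 15, 27, 23

The first element of pre-order is the root; it splits in-order into left and right subtrees.
Root 23: left subtree has 5 nodes {14, 8, 37, 11, 21}, right has 2 {15, 27}.
  Root 37: left subtree has 2 nodes {14, 8}, right has 2 {11, 21}.
    Root 8: left subtree has 1 node {14}, right has 0 { }.
    Root 21: left subtree has 1 node {11}, right has 0 { }.
  Root 27: left subtree has 1 node {15}, right has 0 { }.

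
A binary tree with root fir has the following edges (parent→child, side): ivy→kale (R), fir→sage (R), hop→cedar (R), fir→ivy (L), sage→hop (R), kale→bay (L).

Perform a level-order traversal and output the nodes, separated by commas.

Level-order visits nodes level by level from the root, left to right within each level.
Level 0: fir
Level 1: ivy, sage
Level 2: kale, hop
Level 3: bay, cedar

fir, ivy, sage, kale, hop, bay, cedar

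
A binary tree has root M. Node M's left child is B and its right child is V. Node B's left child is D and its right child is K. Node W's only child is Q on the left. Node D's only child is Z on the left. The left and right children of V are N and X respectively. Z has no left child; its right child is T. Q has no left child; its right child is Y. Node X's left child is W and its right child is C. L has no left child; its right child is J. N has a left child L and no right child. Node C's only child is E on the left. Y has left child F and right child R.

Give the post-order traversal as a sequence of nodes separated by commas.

T, Z, D, K, B, J, L, N, F, R, Y, Q, W, E, C, X, V, M

Post-order visits the left subtree, then the right subtree, then the node.
At M: go left to B.
  At B: go left to D.
    At D: go left to Z.
      At Z: no left child.
      At Z: go right to T.
        T is a leaf — visit T.
      Visit Z.
    At D: no right child.
    Visit D.
  At B: go right to K.
    K is a leaf — visit K.
  Visit B.
At M: go right to V.
  At V: go left to N.
    At N: go left to L.
      At L: no left child.
      At L: go right to J.
        J is a leaf — visit J.
      Visit L.
    At N: no right child.
    Visit N.
  At V: go right to X.
    At X: go left to W.
      At W: go left to Q.
        At Q: no left child.
        At Q: go right to Y.
          At Y: go left to F.
            F is a leaf — visit F.
          At Y: go right to R.
            R is a leaf — visit R.
          Visit Y.
        Visit Q.
      At W: no right child.
      Visit W.
    At X: go right to C.
      At C: go left to E.
        E is a leaf — visit E.
      At C: no right child.
      Visit C.
    Visit X.
  Visit V.
Visit M.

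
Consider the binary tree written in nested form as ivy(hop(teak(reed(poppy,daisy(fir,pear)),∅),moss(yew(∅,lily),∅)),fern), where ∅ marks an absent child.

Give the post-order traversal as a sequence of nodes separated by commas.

poppy, fir, pear, daisy, reed, teak, lily, yew, moss, hop, fern, ivy

Post-order visits the left subtree, then the right subtree, then the node.
At ivy: go left to hop.
  At hop: go left to teak.
    At teak: go left to reed.
      At reed: go left to poppy.
        poppy is a leaf — visit poppy.
      At reed: go right to daisy.
        At daisy: go left to fir.
          fir is a leaf — visit fir.
        At daisy: go right to pear.
          pear is a leaf — visit pear.
        Visit daisy.
      Visit reed.
    At teak: no right child.
    Visit teak.
  At hop: go right to moss.
    At moss: go left to yew.
      At yew: no left child.
      At yew: go right to lily.
        lily is a leaf — visit lily.
      Visit yew.
    At moss: no right child.
    Visit moss.
  Visit hop.
At ivy: go right to fern.
  fern is a leaf — visit fern.
Visit ivy.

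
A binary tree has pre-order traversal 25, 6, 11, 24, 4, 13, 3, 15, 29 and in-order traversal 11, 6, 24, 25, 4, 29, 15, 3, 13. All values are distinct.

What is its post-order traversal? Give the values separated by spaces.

11 24 6 29 15 3 13 4 25

The first element of pre-order is the root; it splits in-order into left and right subtrees.
Root 25: left subtree has 3 nodes {11, 6, 24}, right has 5 {4, 29, 15, 3, 13}.
  Root 6: left subtree has 1 node {11}, right has 1 {24}.
  Root 4: left subtree has 0 nodes { }, right has 4 {29, 15, 3, 13}.
    Root 13: left subtree has 3 nodes {29, 15, 3}, right has 0 { }.
      Root 3: left subtree has 2 nodes {29, 15}, right has 0 { }.
        Root 15: left subtree has 1 node {29}, right has 0 { }.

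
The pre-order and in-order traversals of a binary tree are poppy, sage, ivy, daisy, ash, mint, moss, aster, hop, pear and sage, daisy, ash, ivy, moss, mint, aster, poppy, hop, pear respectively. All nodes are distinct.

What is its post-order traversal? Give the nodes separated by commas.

ash, daisy, moss, aster, mint, ivy, sage, pear, hop, poppy

The first element of pre-order is the root; it splits in-order into left and right subtrees.
Root poppy: left subtree has 7 nodes {sage, daisy, ash, ivy, moss, mint, aster}, right has 2 {hop, pear}.
  Root sage: left subtree has 0 nodes { }, right has 6 {daisy, ash, ivy, moss, mint, aster}.
    Root ivy: left subtree has 2 nodes {daisy, ash}, right has 3 {moss, mint, aster}.
      Root daisy: left subtree has 0 nodes { }, right has 1 {ash}.
      Root mint: left subtree has 1 node {moss}, right has 1 {aster}.
  Root hop: left subtree has 0 nodes { }, right has 1 {pear}.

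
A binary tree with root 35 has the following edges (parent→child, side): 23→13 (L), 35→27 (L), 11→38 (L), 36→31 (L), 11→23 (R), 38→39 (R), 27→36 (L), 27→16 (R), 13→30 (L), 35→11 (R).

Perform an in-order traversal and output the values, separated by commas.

31, 36, 27, 16, 35, 38, 39, 11, 30, 13, 23

In-order visits the left subtree, then the node, then the right subtree.
At 35: go left to 27.
  At 27: go left to 36.
    At 36: go left to 31.
      31 is a leaf — visit 31.
    Visit 36.
    At 36: no right child.
  Visit 27.
  At 27: go right to 16.
    16 is a leaf — visit 16.
Visit 35.
At 35: go right to 11.
  At 11: go left to 38.
    At 38: no left child.
    Visit 38.
    At 38: go right to 39.
      39 is a leaf — visit 39.
  Visit 11.
  At 11: go right to 23.
    At 23: go left to 13.
      At 13: go left to 30.
        30 is a leaf — visit 30.
      Visit 13.
      At 13: no right child.
    Visit 23.
    At 23: no right child.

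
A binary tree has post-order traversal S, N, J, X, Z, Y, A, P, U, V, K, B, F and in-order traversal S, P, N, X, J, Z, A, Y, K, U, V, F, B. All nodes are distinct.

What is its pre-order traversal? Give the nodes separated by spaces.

F K P S A Z X N J Y V U B

The last element of post-order is the root; it splits in-order into left and right subtrees.
Root F: left subtree has 11 nodes {S, P, N, X, J, Z, A, Y, K, U, V}, right has 1 {B}.
  Root K: left subtree has 8 nodes {S, P, N, X, J, Z, A, Y}, right has 2 {U, V}.
    Root P: left subtree has 1 node {S}, right has 6 {N, X, J, Z, A, Y}.
      Root A: left subtree has 4 nodes {N, X, J, Z}, right has 1 {Y}.
        Root Z: left subtree has 3 nodes {N, X, J}, right has 0 { }.
          Root X: left subtree has 1 node {N}, right has 1 {J}.
    Root V: left subtree has 1 node {U}, right has 0 { }.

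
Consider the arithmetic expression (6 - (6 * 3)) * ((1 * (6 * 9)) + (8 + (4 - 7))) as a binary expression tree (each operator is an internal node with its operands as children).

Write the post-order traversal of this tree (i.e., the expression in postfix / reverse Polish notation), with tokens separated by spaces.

Post-order on an expression tree gives postfix notation: for each operator, emit left operand, right operand, then the operator.

6 6 3 * - 1 6 9 * * 8 4 7 - + + *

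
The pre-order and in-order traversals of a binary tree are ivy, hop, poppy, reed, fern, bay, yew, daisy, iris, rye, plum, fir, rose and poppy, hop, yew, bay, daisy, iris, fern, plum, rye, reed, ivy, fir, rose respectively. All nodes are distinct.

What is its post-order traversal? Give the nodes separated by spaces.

poppy yew iris daisy bay plum rye fern reed hop rose fir ivy

The first element of pre-order is the root; it splits in-order into left and right subtrees.
Root ivy: left subtree has 10 nodes {poppy, hop, yew, bay, daisy, iris, fern, plum, rye, reed}, right has 2 {fir, rose}.
  Root hop: left subtree has 1 node {poppy}, right has 8 {yew, bay, daisy, iris, fern, plum, rye, reed}.
    Root reed: left subtree has 7 nodes {yew, bay, daisy, iris, fern, plum, rye}, right has 0 { }.
      Root fern: left subtree has 4 nodes {yew, bay, daisy, iris}, right has 2 {plum, rye}.
        Root bay: left subtree has 1 node {yew}, right has 2 {daisy, iris}.
          Root daisy: left subtree has 0 nodes { }, right has 1 {iris}.
        Root rye: left subtree has 1 node {plum}, right has 0 { }.
  Root fir: left subtree has 0 nodes { }, right has 1 {rose}.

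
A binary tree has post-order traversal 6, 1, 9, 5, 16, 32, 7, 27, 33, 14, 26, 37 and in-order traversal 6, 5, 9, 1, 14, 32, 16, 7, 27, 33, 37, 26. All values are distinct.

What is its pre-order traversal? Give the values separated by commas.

The last element of post-order is the root; it splits in-order into left and right subtrees.
Root 37: left subtree has 10 nodes {6, 5, 9, 1, 14, 32, 16, 7, 27, 33}, right has 1 {26}.
  Root 14: left subtree has 4 nodes {6, 5, 9, 1}, right has 5 {32, 16, 7, 27, 33}.
    Root 5: left subtree has 1 node {6}, right has 2 {9, 1}.
      Root 9: left subtree has 0 nodes { }, right has 1 {1}.
    Root 33: left subtree has 4 nodes {32, 16, 7, 27}, right has 0 { }.
      Root 27: left subtree has 3 nodes {32, 16, 7}, right has 0 { }.
        Root 7: left subtree has 2 nodes {32, 16}, right has 0 { }.
          Root 32: left subtree has 0 nodes { }, right has 1 {16}.

37, 14, 5, 6, 9, 1, 33, 27, 7, 32, 16, 26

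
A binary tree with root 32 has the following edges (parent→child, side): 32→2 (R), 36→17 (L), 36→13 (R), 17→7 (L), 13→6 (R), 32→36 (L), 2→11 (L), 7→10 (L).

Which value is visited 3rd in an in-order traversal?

17

In-order visits the left subtree, then the node, then the right subtree.
At 32: go left to 36.
  At 36: go left to 17.
    At 17: go left to 7.
      At 7: go left to 10.
        10 is a leaf — visit 10.
      Visit 7.
      At 7: no right child.
    Visit 17.
    At 17: no right child.
  Visit 36.
  At 36: go right to 13.
    At 13: no left child.
    Visit 13.
    At 13: go right to 6.
      6 is a leaf — visit 6.
Visit 32.
At 32: go right to 2.
  At 2: go left to 11.
    11 is a leaf — visit 11.
  Visit 2.
  At 2: no right child.
Full in-order sequence: 10, 7, 17, 36, 13, 6, 32, 11, 2.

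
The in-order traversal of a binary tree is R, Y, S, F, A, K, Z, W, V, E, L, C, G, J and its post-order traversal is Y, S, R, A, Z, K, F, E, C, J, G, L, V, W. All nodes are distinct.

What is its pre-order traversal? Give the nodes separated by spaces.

W F R S Y K A Z V L E G C J

The last element of post-order is the root; it splits in-order into left and right subtrees.
Root W: left subtree has 7 nodes {R, Y, S, F, A, K, Z}, right has 6 {V, E, L, C, G, J}.
  Root F: left subtree has 3 nodes {R, Y, S}, right has 3 {A, K, Z}.
    Root R: left subtree has 0 nodes { }, right has 2 {Y, S}.
      Root S: left subtree has 1 node {Y}, right has 0 { }.
    Root K: left subtree has 1 node {A}, right has 1 {Z}.
  Root V: left subtree has 0 nodes { }, right has 5 {E, L, C, G, J}.
    Root L: left subtree has 1 node {E}, right has 3 {C, G, J}.
      Root G: left subtree has 1 node {C}, right has 1 {J}.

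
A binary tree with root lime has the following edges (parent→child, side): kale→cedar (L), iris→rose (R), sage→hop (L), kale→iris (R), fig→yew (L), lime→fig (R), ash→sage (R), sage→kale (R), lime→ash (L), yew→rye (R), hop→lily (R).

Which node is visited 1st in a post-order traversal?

lily

Post-order visits the left subtree, then the right subtree, then the node.
At lime: go left to ash.
  At ash: no left child.
  At ash: go right to sage.
    At sage: go left to hop.
      At hop: no left child.
      At hop: go right to lily.
        lily is a leaf — visit lily.
      Visit hop.
    At sage: go right to kale.
      At kale: go left to cedar.
        cedar is a leaf — visit cedar.
      At kale: go right to iris.
        At iris: no left child.
        At iris: go right to rose.
          rose is a leaf — visit rose.
        Visit iris.
      Visit kale.
    Visit sage.
  Visit ash.
At lime: go right to fig.
  At fig: go left to yew.
    At yew: no left child.
    At yew: go right to rye.
      rye is a leaf — visit rye.
    Visit yew.
  At fig: no right child.
  Visit fig.
Visit lime.
Full post-order sequence: lily, hop, cedar, rose, iris, kale, sage, ash, rye, yew, fig, lime.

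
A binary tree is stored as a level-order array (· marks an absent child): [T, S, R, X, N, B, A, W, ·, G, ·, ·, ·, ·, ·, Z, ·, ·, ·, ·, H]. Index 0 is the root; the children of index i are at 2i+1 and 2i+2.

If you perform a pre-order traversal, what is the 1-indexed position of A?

11

Pre-order visits the node, then its left subtree, then its right subtree.
Visit T.
At T: go left to S.
  Visit S.
  At S: go left to X.
    Visit X.
    At X: go left to W.
      Visit W.
      At W: go left to Z.
        Z is a leaf — visit Z.
      At W: no right child.
    At X: no right child.
  At S: go right to N.
    Visit N.
    At N: go left to G.
      Visit G.
      At G: no left child.
      At G: go right to H.
        H is a leaf — visit H.
    At N: no right child.
At T: go right to R.
  Visit R.
  At R: go left to B.
    B is a leaf — visit B.
  At R: go right to A.
    A is a leaf — visit A.
Full pre-order sequence: T, S, X, W, Z, N, G, H, R, B, A.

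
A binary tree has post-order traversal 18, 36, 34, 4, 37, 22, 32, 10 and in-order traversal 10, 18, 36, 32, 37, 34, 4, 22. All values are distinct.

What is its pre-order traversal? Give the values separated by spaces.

The last element of post-order is the root; it splits in-order into left and right subtrees.
Root 10: left subtree has 0 nodes { }, right has 7 {18, 36, 32, 37, 34, 4, 22}.
  Root 32: left subtree has 2 nodes {18, 36}, right has 4 {37, 34, 4, 22}.
    Root 36: left subtree has 1 node {18}, right has 0 { }.
    Root 22: left subtree has 3 nodes {37, 34, 4}, right has 0 { }.
      Root 37: left subtree has 0 nodes { }, right has 2 {34, 4}.
        Root 4: left subtree has 1 node {34}, right has 0 { }.

10 32 36 18 22 37 4 34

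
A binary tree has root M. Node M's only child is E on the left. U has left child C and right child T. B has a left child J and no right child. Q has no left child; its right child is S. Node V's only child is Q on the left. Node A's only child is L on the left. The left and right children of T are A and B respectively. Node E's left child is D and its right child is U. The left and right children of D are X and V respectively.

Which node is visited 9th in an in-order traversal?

L

In-order visits the left subtree, then the node, then the right subtree.
At M: go left to E.
  At E: go left to D.
    At D: go left to X.
      X is a leaf — visit X.
    Visit D.
    At D: go right to V.
      At V: go left to Q.
        At Q: no left child.
        Visit Q.
        At Q: go right to S.
          S is a leaf — visit S.
      Visit V.
      At V: no right child.
  Visit E.
  At E: go right to U.
    At U: go left to C.
      C is a leaf — visit C.
    Visit U.
    At U: go right to T.
      At T: go left to A.
        At A: go left to L.
          L is a leaf — visit L.
        Visit A.
        At A: no right child.
      Visit T.
      At T: go right to B.
        At B: go left to J.
          J is a leaf — visit J.
        Visit B.
        At B: no right child.
Visit M.
At M: no right child.
Full in-order sequence: X, D, Q, S, V, E, C, U, L, A, T, J, B, M.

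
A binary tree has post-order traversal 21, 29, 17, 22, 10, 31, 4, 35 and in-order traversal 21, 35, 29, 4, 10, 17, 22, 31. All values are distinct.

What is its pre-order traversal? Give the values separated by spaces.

35 21 4 29 31 10 22 17

The last element of post-order is the root; it splits in-order into left and right subtrees.
Root 35: left subtree has 1 node {21}, right has 6 {29, 4, 10, 17, 22, 31}.
  Root 4: left subtree has 1 node {29}, right has 4 {10, 17, 22, 31}.
    Root 31: left subtree has 3 nodes {10, 17, 22}, right has 0 { }.
      Root 10: left subtree has 0 nodes { }, right has 2 {17, 22}.
        Root 22: left subtree has 1 node {17}, right has 0 { }.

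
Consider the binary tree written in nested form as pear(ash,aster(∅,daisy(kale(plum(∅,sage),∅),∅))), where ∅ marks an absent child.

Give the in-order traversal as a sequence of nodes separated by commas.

ash, pear, aster, plum, sage, kale, daisy

In-order visits the left subtree, then the node, then the right subtree.
At pear: go left to ash.
  ash is a leaf — visit ash.
Visit pear.
At pear: go right to aster.
  At aster: no left child.
  Visit aster.
  At aster: go right to daisy.
    At daisy: go left to kale.
      At kale: go left to plum.
        At plum: no left child.
        Visit plum.
        At plum: go right to sage.
          sage is a leaf — visit sage.
      Visit kale.
      At kale: no right child.
    Visit daisy.
    At daisy: no right child.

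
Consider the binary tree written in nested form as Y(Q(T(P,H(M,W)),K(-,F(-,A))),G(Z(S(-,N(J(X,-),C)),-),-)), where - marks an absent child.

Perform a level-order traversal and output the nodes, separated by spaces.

Level-order visits nodes level by level from the root, left to right within each level.
Level 0: Y
Level 1: Q, G
Level 2: T, K, Z
Level 3: P, H, F, S
Level 4: M, W, A, N
Level 5: J, C
Level 6: X

Y Q G T K Z P H F S M W A N J C X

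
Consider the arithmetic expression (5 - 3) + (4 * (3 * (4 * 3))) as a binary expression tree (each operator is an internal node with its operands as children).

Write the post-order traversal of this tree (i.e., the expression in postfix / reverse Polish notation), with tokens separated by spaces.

Post-order on an expression tree gives postfix notation: for each operator, emit left operand, right operand, then the operator.

5 3 - 4 3 4 3 * * * +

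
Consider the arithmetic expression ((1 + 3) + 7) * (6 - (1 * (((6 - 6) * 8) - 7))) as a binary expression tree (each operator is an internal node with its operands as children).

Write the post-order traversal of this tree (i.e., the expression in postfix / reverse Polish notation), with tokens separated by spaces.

1 3 + 7 + 6 1 6 6 - 8 * 7 - * - *

Post-order on an expression tree gives postfix notation: for each operator, emit left operand, right operand, then the operator.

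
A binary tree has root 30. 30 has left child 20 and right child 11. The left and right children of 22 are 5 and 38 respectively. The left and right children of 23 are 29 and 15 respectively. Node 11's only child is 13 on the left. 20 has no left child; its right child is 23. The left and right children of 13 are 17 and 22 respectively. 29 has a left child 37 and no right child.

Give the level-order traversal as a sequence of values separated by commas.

Level-order visits nodes level by level from the root, left to right within each level.
Level 0: 30
Level 1: 20, 11
Level 2: 23, 13
Level 3: 29, 15, 17, 22
Level 4: 37, 5, 38

30, 20, 11, 23, 13, 29, 15, 17, 22, 37, 5, 38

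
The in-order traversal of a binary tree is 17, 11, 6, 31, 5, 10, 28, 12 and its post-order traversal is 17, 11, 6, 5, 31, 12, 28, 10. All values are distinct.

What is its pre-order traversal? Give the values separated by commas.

The last element of post-order is the root; it splits in-order into left and right subtrees.
Root 10: left subtree has 5 nodes {17, 11, 6, 31, 5}, right has 2 {28, 12}.
  Root 31: left subtree has 3 nodes {17, 11, 6}, right has 1 {5}.
    Root 6: left subtree has 2 nodes {17, 11}, right has 0 { }.
      Root 11: left subtree has 1 node {17}, right has 0 { }.
  Root 28: left subtree has 0 nodes { }, right has 1 {12}.

10, 31, 6, 11, 17, 5, 28, 12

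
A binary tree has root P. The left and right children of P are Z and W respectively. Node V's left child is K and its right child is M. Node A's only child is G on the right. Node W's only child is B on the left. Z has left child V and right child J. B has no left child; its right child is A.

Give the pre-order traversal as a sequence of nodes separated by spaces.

P Z V K M J W B A G

Pre-order visits the node, then its left subtree, then its right subtree.
Visit P.
At P: go left to Z.
  Visit Z.
  At Z: go left to V.
    Visit V.
    At V: go left to K.
      K is a leaf — visit K.
    At V: go right to M.
      M is a leaf — visit M.
  At Z: go right to J.
    J is a leaf — visit J.
At P: go right to W.
  Visit W.
  At W: go left to B.
    Visit B.
    At B: no left child.
    At B: go right to A.
      Visit A.
      At A: no left child.
      At A: go right to G.
        G is a leaf — visit G.
  At W: no right child.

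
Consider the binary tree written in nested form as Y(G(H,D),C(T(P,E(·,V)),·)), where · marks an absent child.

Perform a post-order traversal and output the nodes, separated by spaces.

H D G P V E T C Y

Post-order visits the left subtree, then the right subtree, then the node.
At Y: go left to G.
  At G: go left to H.
    H is a leaf — visit H.
  At G: go right to D.
    D is a leaf — visit D.
  Visit G.
At Y: go right to C.
  At C: go left to T.
    At T: go left to P.
      P is a leaf — visit P.
    At T: go right to E.
      At E: no left child.
      At E: go right to V.
        V is a leaf — visit V.
      Visit E.
    Visit T.
  At C: no right child.
  Visit C.
Visit Y.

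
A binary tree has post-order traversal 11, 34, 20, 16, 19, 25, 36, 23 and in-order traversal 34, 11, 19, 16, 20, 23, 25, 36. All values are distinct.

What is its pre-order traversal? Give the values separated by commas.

23, 19, 34, 11, 16, 20, 36, 25

The last element of post-order is the root; it splits in-order into left and right subtrees.
Root 23: left subtree has 5 nodes {34, 11, 19, 16, 20}, right has 2 {25, 36}.
  Root 19: left subtree has 2 nodes {34, 11}, right has 2 {16, 20}.
    Root 34: left subtree has 0 nodes { }, right has 1 {11}.
    Root 16: left subtree has 0 nodes { }, right has 1 {20}.
  Root 36: left subtree has 1 node {25}, right has 0 { }.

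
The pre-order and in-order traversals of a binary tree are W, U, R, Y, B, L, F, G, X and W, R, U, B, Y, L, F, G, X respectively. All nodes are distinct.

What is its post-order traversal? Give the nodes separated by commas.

R, B, X, G, F, L, Y, U, W

The first element of pre-order is the root; it splits in-order into left and right subtrees.
Root W: left subtree has 0 nodes { }, right has 8 {R, U, B, Y, L, F, G, X}.
  Root U: left subtree has 1 node {R}, right has 6 {B, Y, L, F, G, X}.
    Root Y: left subtree has 1 node {B}, right has 4 {L, F, G, X}.
      Root L: left subtree has 0 nodes { }, right has 3 {F, G, X}.
        Root F: left subtree has 0 nodes { }, right has 2 {G, X}.
          Root G: left subtree has 0 nodes { }, right has 1 {X}.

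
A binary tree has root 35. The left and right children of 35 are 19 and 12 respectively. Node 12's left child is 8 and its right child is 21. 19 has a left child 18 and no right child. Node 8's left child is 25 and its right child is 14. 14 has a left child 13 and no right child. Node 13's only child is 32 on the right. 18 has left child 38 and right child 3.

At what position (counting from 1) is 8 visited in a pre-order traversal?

7

Pre-order visits the node, then its left subtree, then its right subtree.
Visit 35.
At 35: go left to 19.
  Visit 19.
  At 19: go left to 18.
    Visit 18.
    At 18: go left to 38.
      38 is a leaf — visit 38.
    At 18: go right to 3.
      3 is a leaf — visit 3.
  At 19: no right child.
At 35: go right to 12.
  Visit 12.
  At 12: go left to 8.
    Visit 8.
    At 8: go left to 25.
      25 is a leaf — visit 25.
    At 8: go right to 14.
      Visit 14.
      At 14: go left to 13.
        Visit 13.
        At 13: no left child.
        At 13: go right to 32.
          32 is a leaf — visit 32.
      At 14: no right child.
  At 12: go right to 21.
    21 is a leaf — visit 21.
Full pre-order sequence: 35, 19, 18, 38, 3, 12, 8, 25, 14, 13, 32, 21.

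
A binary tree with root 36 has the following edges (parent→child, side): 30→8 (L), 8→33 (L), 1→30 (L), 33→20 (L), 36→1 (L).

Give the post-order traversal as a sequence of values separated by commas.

Post-order visits the left subtree, then the right subtree, then the node.
At 36: go left to 1.
  At 1: go left to 30.
    At 30: go left to 8.
      At 8: go left to 33.
        At 33: go left to 20.
          20 is a leaf — visit 20.
        At 33: no right child.
        Visit 33.
      At 8: no right child.
      Visit 8.
    At 30: no right child.
    Visit 30.
  At 1: no right child.
  Visit 1.
At 36: no right child.
Visit 36.

20, 33, 8, 30, 1, 36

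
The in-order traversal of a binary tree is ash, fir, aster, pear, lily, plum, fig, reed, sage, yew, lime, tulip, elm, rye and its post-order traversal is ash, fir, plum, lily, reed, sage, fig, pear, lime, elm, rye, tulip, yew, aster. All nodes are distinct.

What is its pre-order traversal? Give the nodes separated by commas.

The last element of post-order is the root; it splits in-order into left and right subtrees.
Root aster: left subtree has 2 nodes {ash, fir}, right has 11 {pear, lily, plum, fig, reed, sage, yew, lime, tulip, elm, rye}.
  Root fir: left subtree has 1 node {ash}, right has 0 { }.
  Root yew: left subtree has 6 nodes {pear, lily, plum, fig, reed, sage}, right has 4 {lime, tulip, elm, rye}.
    Root pear: left subtree has 0 nodes { }, right has 5 {lily, plum, fig, reed, sage}.
      Root fig: left subtree has 2 nodes {lily, plum}, right has 2 {reed, sage}.
        Root lily: left subtree has 0 nodes { }, right has 1 {plum}.
        Root sage: left subtree has 1 node {reed}, right has 0 { }.
    Root tulip: left subtree has 1 node {lime}, right has 2 {elm, rye}.
      Root rye: left subtree has 1 node {elm}, right has 0 { }.

aster, fir, ash, yew, pear, fig, lily, plum, sage, reed, tulip, lime, rye, elm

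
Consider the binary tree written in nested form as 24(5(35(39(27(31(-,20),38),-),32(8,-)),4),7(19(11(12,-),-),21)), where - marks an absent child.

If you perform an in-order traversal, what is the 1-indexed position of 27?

In-order visits the left subtree, then the node, then the right subtree.
At 24: go left to 5.
  At 5: go left to 35.
    At 35: go left to 39.
      At 39: go left to 27.
        At 27: go left to 31.
          At 31: no left child.
          Visit 31.
          At 31: go right to 20.
            20 is a leaf — visit 20.
        Visit 27.
        At 27: go right to 38.
          38 is a leaf — visit 38.
      Visit 39.
      At 39: no right child.
    Visit 35.
    At 35: go right to 32.
      At 32: go left to 8.
        8 is a leaf — visit 8.
      Visit 32.
      At 32: no right child.
  Visit 5.
  At 5: go right to 4.
    4 is a leaf — visit 4.
Visit 24.
At 24: go right to 7.
  At 7: go left to 19.
    At 19: go left to 11.
      At 11: go left to 12.
        12 is a leaf — visit 12.
      Visit 11.
      At 11: no right child.
    Visit 19.
    At 19: no right child.
  Visit 7.
  At 7: go right to 21.
    21 is a leaf — visit 21.
Full in-order sequence: 31, 20, 27, 38, 39, 35, 8, 32, 5, 4, 24, 12, 11, 19, 7, 21.

3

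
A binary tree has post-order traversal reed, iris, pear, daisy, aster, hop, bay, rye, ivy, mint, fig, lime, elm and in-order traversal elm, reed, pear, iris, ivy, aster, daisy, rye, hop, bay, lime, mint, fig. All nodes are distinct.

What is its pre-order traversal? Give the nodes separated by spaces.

The last element of post-order is the root; it splits in-order into left and right subtrees.
Root elm: left subtree has 0 nodes { }, right has 12 {reed, pear, iris, ivy, aster, daisy, rye, hop, bay, lime, mint, fig}.
  Root lime: left subtree has 9 nodes {reed, pear, iris, ivy, aster, daisy, rye, hop, bay}, right has 2 {mint, fig}.
    Root ivy: left subtree has 3 nodes {reed, pear, iris}, right has 5 {aster, daisy, rye, hop, bay}.
      Root pear: left subtree has 1 node {reed}, right has 1 {iris}.
      Root rye: left subtree has 2 nodes {aster, daisy}, right has 2 {hop, bay}.
        Root aster: left subtree has 0 nodes { }, right has 1 {daisy}.
        Root bay: left subtree has 1 node {hop}, right has 0 { }.
    Root fig: left subtree has 1 node {mint}, right has 0 { }.

elm lime ivy pear reed iris rye aster daisy bay hop fig mint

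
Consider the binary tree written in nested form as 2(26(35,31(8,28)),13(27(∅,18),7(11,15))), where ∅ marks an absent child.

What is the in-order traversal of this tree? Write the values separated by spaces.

35 26 8 31 28 2 27 18 13 11 7 15

In-order visits the left subtree, then the node, then the right subtree.
At 2: go left to 26.
  At 26: go left to 35.
    35 is a leaf — visit 35.
  Visit 26.
  At 26: go right to 31.
    At 31: go left to 8.
      8 is a leaf — visit 8.
    Visit 31.
    At 31: go right to 28.
      28 is a leaf — visit 28.
Visit 2.
At 2: go right to 13.
  At 13: go left to 27.
    At 27: no left child.
    Visit 27.
    At 27: go right to 18.
      18 is a leaf — visit 18.
  Visit 13.
  At 13: go right to 7.
    At 7: go left to 11.
      11 is a leaf — visit 11.
    Visit 7.
    At 7: go right to 15.
      15 is a leaf — visit 15.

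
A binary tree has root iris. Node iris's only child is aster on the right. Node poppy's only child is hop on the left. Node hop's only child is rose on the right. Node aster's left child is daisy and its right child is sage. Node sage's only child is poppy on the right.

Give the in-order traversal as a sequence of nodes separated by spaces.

iris daisy aster sage hop rose poppy

In-order visits the left subtree, then the node, then the right subtree.
At iris: no left child.
Visit iris.
At iris: go right to aster.
  At aster: go left to daisy.
    daisy is a leaf — visit daisy.
  Visit aster.
  At aster: go right to sage.
    At sage: no left child.
    Visit sage.
    At sage: go right to poppy.
      At poppy: go left to hop.
        At hop: no left child.
        Visit hop.
        At hop: go right to rose.
          rose is a leaf — visit rose.
      Visit poppy.
      At poppy: no right child.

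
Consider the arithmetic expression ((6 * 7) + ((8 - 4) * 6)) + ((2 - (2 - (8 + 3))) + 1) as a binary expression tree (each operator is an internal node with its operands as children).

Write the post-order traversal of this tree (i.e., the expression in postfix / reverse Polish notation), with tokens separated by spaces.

Post-order on an expression tree gives postfix notation: for each operator, emit left operand, right operand, then the operator.

6 7 * 8 4 - 6 * + 2 2 8 3 + - - 1 + +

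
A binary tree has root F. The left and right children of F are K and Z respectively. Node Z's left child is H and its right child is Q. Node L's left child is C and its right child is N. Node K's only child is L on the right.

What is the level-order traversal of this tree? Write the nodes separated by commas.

Level-order visits nodes level by level from the root, left to right within each level.
Level 0: F
Level 1: K, Z
Level 2: L, H, Q
Level 3: C, N

F, K, Z, L, H, Q, C, N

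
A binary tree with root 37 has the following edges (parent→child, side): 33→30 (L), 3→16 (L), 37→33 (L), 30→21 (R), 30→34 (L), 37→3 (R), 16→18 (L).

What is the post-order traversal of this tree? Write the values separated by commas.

34, 21, 30, 33, 18, 16, 3, 37

Post-order visits the left subtree, then the right subtree, then the node.
At 37: go left to 33.
  At 33: go left to 30.
    At 30: go left to 34.
      34 is a leaf — visit 34.
    At 30: go right to 21.
      21 is a leaf — visit 21.
    Visit 30.
  At 33: no right child.
  Visit 33.
At 37: go right to 3.
  At 3: go left to 16.
    At 16: go left to 18.
      18 is a leaf — visit 18.
    At 16: no right child.
    Visit 16.
  At 3: no right child.
  Visit 3.
Visit 37.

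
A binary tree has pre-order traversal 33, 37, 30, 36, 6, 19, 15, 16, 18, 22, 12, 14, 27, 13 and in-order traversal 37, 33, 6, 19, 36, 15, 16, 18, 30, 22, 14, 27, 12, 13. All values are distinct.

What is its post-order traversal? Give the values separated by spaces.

The first element of pre-order is the root; it splits in-order into left and right subtrees.
Root 33: left subtree has 1 node {37}, right has 12 {6, 19, 36, 15, 16, 18, 30, 22, 14, 27, 12, 13}.
  Root 30: left subtree has 6 nodes {6, 19, 36, 15, 16, 18}, right has 5 {22, 14, 27, 12, 13}.
    Root 36: left subtree has 2 nodes {6, 19}, right has 3 {15, 16, 18}.
      Root 6: left subtree has 0 nodes { }, right has 1 {19}.
      Root 15: left subtree has 0 nodes { }, right has 2 {16, 18}.
        Root 16: left subtree has 0 nodes { }, right has 1 {18}.
    Root 22: left subtree has 0 nodes { }, right has 4 {14, 27, 12, 13}.
      Root 12: left subtree has 2 nodes {14, 27}, right has 1 {13}.
        Root 14: left subtree has 0 nodes { }, right has 1 {27}.

37 19 6 18 16 15 36 27 14 13 12 22 30 33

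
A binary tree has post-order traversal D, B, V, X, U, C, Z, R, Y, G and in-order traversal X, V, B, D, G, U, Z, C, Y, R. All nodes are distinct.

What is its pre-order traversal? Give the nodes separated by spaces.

G X V B D Y Z U C R

The last element of post-order is the root; it splits in-order into left and right subtrees.
Root G: left subtree has 4 nodes {X, V, B, D}, right has 5 {U, Z, C, Y, R}.
  Root X: left subtree has 0 nodes { }, right has 3 {V, B, D}.
    Root V: left subtree has 0 nodes { }, right has 2 {B, D}.
      Root B: left subtree has 0 nodes { }, right has 1 {D}.
  Root Y: left subtree has 3 nodes {U, Z, C}, right has 1 {R}.
    Root Z: left subtree has 1 node {U}, right has 1 {C}.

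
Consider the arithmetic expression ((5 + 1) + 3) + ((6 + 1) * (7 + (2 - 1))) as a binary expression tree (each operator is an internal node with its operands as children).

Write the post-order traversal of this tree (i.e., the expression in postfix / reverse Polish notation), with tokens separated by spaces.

Post-order on an expression tree gives postfix notation: for each operator, emit left operand, right operand, then the operator.

5 1 + 3 + 6 1 + 7 2 1 - + * +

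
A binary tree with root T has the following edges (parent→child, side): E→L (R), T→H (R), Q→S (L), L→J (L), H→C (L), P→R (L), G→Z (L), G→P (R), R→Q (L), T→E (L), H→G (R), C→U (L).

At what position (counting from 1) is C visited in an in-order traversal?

In-order visits the left subtree, then the node, then the right subtree.
At T: go left to E.
  At E: no left child.
  Visit E.
  At E: go right to L.
    At L: go left to J.
      J is a leaf — visit J.
    Visit L.
    At L: no right child.
Visit T.
At T: go right to H.
  At H: go left to C.
    At C: go left to U.
      U is a leaf — visit U.
    Visit C.
    At C: no right child.
  Visit H.
  At H: go right to G.
    At G: go left to Z.
      Z is a leaf — visit Z.
    Visit G.
    At G: go right to P.
      At P: go left to R.
        At R: go left to Q.
          At Q: go left to S.
            S is a leaf — visit S.
          Visit Q.
          At Q: no right child.
        Visit R.
        At R: no right child.
      Visit P.
      At P: no right child.
Full in-order sequence: E, J, L, T, U, C, H, Z, G, S, Q, R, P.

6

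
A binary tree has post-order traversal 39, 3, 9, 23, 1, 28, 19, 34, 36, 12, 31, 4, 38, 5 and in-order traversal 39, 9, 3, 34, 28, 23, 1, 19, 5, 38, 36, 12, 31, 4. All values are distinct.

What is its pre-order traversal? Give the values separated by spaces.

The last element of post-order is the root; it splits in-order into left and right subtrees.
Root 5: left subtree has 8 nodes {39, 9, 3, 34, 28, 23, 1, 19}, right has 5 {38, 36, 12, 31, 4}.
  Root 34: left subtree has 3 nodes {39, 9, 3}, right has 4 {28, 23, 1, 19}.
    Root 9: left subtree has 1 node {39}, right has 1 {3}.
    Root 19: left subtree has 3 nodes {28, 23, 1}, right has 0 { }.
      Root 28: left subtree has 0 nodes { }, right has 2 {23, 1}.
        Root 1: left subtree has 1 node {23}, right has 0 { }.
  Root 38: left subtree has 0 nodes { }, right has 4 {36, 12, 31, 4}.
    Root 4: left subtree has 3 nodes {36, 12, 31}, right has 0 { }.
      Root 31: left subtree has 2 nodes {36, 12}, right has 0 { }.
        Root 12: left subtree has 1 node {36}, right has 0 { }.

5 34 9 39 3 19 28 1 23 38 4 31 12 36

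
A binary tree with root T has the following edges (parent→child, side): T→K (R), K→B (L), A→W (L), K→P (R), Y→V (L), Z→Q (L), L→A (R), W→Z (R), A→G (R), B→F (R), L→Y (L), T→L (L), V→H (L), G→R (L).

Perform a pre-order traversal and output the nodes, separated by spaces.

T L Y V H A W Z Q G R K B F P

Pre-order visits the node, then its left subtree, then its right subtree.
Visit T.
At T: go left to L.
  Visit L.
  At L: go left to Y.
    Visit Y.
    At Y: go left to V.
      Visit V.
      At V: go left to H.
        H is a leaf — visit H.
      At V: no right child.
    At Y: no right child.
  At L: go right to A.
    Visit A.
    At A: go left to W.
      Visit W.
      At W: no left child.
      At W: go right to Z.
        Visit Z.
        At Z: go left to Q.
          Q is a leaf — visit Q.
        At Z: no right child.
    At A: go right to G.
      Visit G.
      At G: go left to R.
        R is a leaf — visit R.
      At G: no right child.
At T: go right to K.
  Visit K.
  At K: go left to B.
    Visit B.
    At B: no left child.
    At B: go right to F.
      F is a leaf — visit F.
  At K: go right to P.
    P is a leaf — visit P.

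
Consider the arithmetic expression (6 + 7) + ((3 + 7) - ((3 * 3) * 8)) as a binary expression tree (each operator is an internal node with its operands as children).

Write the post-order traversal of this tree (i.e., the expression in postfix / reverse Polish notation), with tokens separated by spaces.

Post-order on an expression tree gives postfix notation: for each operator, emit left operand, right operand, then the operator.

6 7 + 3 7 + 3 3 * 8 * - +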